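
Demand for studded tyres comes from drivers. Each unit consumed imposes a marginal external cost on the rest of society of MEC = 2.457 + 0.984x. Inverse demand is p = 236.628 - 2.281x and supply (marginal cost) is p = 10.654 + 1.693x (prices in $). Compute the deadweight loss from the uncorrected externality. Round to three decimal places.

Market equilibrium (private): 10.654 + 1.693x = 236.628 - 2.281x → x_m = 56.8631.
Social marginal benefit = demand − MEC = 234.171 - 3.265x.
Set SMB = MC: 234.171 - 3.265x = 10.654 + 1.693x → x* = 45.0821.
Between x* and x_m the wedge MC − SMB runs linearly from 0 to MEC(x_m), so the loss is a triangle.
DWL = ½ × 11.7810 × 58.4103 = 344.0659.

DWL = $344.066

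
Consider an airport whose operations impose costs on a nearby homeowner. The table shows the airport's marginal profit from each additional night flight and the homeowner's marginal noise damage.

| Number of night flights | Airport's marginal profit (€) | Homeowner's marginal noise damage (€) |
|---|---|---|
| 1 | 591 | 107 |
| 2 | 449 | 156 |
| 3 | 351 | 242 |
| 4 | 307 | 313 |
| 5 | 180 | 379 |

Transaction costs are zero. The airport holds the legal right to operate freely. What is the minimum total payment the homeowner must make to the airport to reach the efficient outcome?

Left alone the airport would choose level 5 (marginal profit stays positive).
Efficient level: k* = 3 (marginal profit ≥ marginal noise damage through 3).
The homeowner must at least cover the airport's forgone profit from cutting 5→3: 307 + 180 = 487.

€487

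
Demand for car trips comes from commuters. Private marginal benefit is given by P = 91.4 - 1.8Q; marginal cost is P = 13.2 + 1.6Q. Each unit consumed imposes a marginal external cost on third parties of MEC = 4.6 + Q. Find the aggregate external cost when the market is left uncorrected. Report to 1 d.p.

Market equilibrium (private): 13.2 + 1.6Q = 91.4 - 1.8Q → Q_m = 23.0000.
Total external cost = ∫₀^{Q_m} (4.6 + 1.0Q) dQ = 4.6×23.0000 + ½×1.0×23.0000² = 370.3000.

370.3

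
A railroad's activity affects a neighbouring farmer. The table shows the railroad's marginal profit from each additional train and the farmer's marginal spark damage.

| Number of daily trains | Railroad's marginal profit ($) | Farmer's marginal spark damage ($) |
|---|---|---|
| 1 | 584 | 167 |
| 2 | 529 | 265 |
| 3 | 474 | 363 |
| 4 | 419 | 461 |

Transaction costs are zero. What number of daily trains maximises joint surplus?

Bargaining reaches the level where marginal profit last exceeds marginal spark damage.
That holds through level 3 (474 ≥ 363) but not at 4 (419 < 461).

3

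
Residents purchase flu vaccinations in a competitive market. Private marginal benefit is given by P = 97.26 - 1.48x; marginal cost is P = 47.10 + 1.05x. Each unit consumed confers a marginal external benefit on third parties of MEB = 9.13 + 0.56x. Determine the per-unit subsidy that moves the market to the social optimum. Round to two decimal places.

subsidy = 25.98 per unit

Social marginal benefit = demand + MEB = 106.39 - 0.92x.
Set SMB = MC: 106.39 - 0.92x = 47.10 + 1.05x → x* = 30.0964.
The Pigouvian subsidy equals MEB at x*: 9.13 + 0.56×30.0964 = 25.9840.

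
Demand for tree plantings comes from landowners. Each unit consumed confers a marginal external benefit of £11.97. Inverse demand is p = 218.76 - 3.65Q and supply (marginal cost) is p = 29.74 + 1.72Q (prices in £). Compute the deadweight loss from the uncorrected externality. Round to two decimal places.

DWL = £13.34

Market equilibrium (private): 29.74 + 1.72Q = 218.76 - 3.65Q → Q_m = 35.1993.
Social marginal benefit = demand + MEB = 230.73 - 3.65Q.
Set SMB = MC: 230.73 - 3.65Q = 29.74 + 1.72Q → Q* = 37.4283.
Between Q* and Q_m the wedge SMB − MC runs linearly from 0 to MEB(Q_m), so the loss is a triangle.
DWL = ½ × 2.2290 × 11.9700 = 13.3406.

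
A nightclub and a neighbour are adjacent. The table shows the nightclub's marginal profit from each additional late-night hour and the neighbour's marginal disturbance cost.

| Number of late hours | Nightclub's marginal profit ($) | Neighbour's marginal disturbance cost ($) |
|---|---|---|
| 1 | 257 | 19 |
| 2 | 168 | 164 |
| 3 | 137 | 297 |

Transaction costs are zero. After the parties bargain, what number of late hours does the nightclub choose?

2

Bargaining reaches the level where marginal profit last exceeds marginal disturbance cost.
That holds through level 2 (168 ≥ 164) but not at 3 (137 < 297).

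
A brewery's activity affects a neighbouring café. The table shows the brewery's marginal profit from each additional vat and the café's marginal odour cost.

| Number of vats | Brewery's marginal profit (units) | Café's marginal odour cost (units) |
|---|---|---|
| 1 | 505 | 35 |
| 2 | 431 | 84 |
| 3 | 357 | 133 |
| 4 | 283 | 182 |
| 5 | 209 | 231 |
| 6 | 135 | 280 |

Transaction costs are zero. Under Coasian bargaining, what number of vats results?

Bargaining reaches the level where marginal profit last exceeds marginal odour cost.
That holds through level 4 (283 ≥ 182) but not at 5 (209 < 231).

4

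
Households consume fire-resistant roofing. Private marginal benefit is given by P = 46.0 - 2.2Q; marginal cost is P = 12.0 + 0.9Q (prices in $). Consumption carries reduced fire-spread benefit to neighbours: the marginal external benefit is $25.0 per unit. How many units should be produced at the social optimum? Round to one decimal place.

Q* = 19.0

Social marginal benefit = demand + MEB = 71.0 - 2.2Q.
Set SMB = MC: 71.0 - 2.2Q = 12.0 + 0.9Q → Q* = 19.0323.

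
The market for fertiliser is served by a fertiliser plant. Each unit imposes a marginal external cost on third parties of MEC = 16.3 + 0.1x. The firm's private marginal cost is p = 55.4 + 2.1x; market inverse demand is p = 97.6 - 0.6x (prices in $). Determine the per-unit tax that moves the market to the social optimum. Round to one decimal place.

tax = $17.2 per unit

Social marginal cost = private MC + MEC = 71.7 + 2.2x.
Set SMC = demand: 71.7 + 2.2x = 97.6 - 0.6x → x* = 9.2500.
The Pigouvian tax equals MEC at x*: 16.3 + 0.1×9.2500 = 17.2250.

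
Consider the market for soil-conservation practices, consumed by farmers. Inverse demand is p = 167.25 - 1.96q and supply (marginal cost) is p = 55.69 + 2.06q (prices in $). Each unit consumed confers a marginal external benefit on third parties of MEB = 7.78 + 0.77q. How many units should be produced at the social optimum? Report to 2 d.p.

q* = 36.72

Social marginal benefit = demand + MEB = 175.03 - 1.19q.
Set SMB = MC: 175.03 - 1.19q = 55.69 + 2.06q → q* = 36.7200.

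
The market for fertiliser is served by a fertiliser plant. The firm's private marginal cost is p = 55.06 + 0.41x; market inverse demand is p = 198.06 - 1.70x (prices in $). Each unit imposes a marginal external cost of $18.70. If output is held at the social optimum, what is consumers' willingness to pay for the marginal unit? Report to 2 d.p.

Social marginal cost = private MC + MEC = 73.76 + 0.41x.
Set SMC = demand: 73.76 + 0.41x = 198.06 - 1.70x → x* = 58.9100.
Consumer price on the demand curve at x*: 198.06 − 1.70×58.9100 = 97.9130.

P = $97.91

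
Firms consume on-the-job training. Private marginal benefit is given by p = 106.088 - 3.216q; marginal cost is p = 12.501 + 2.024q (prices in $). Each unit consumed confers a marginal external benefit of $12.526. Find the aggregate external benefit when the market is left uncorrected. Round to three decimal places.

$223.716

Market equilibrium (private): 12.501 + 2.024q = 106.088 - 3.216q → q_m = 17.8601.
Total external benefit = MEB × q_m = 12.526 × 17.8601 = 223.7156.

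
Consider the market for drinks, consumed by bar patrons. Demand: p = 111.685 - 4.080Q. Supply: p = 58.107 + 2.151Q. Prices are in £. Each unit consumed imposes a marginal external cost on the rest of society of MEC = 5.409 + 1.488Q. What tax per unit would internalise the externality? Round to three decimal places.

tax = £14.695 per unit

Social marginal benefit = demand − MEC = 106.276 - 5.568Q.
Set SMB = MC: 106.276 - 5.568Q = 58.107 + 2.151Q → Q* = 6.2403.
The Pigouvian tax equals MEC at Q*: 5.409 + 1.488×6.2403 = 14.6946.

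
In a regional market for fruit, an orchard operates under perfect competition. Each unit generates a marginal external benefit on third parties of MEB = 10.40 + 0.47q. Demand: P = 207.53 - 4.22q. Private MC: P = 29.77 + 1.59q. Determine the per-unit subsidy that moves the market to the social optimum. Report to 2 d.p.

Social marginal cost = private MC − MEB = 19.37 + 1.12q.
Set SMC = demand: 19.37 + 1.12q = 207.53 - 4.22q → q* = 35.2360.
The Pigouvian subsidy equals MEB at q*: 10.40 + 0.47×35.2360 = 26.9609.

subsidy = 26.96 per unit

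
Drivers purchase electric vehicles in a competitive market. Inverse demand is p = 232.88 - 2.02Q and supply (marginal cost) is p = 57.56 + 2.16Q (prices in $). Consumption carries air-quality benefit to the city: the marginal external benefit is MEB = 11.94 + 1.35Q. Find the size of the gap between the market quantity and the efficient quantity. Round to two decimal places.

Market equilibrium (private): 57.56 + 2.16Q = 232.88 - 2.02Q → Q_m = 41.9426.
Social marginal benefit = demand + MEB = 244.82 - 0.67Q.
Set SMB = MC: 244.82 - 0.67Q = 57.56 + 2.16Q → Q* = 66.1696.
Gap = |41.9426 − 66.1696| = 24.2270.

24.23 units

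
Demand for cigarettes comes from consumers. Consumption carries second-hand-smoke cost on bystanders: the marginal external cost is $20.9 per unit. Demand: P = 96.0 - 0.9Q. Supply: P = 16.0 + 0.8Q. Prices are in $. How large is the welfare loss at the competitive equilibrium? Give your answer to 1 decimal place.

Market equilibrium (private): 16.0 + 0.8Q = 96.0 - 0.9Q → Q_m = 47.0588.
Social marginal benefit = demand − MEC = 75.1 - 0.9Q.
Set SMB = MC: 75.1 - 0.9Q = 16.0 + 0.8Q → Q* = 34.7647.
Height of the DWL triangle at Q_m is MC(Q_m) − SMB(Q_m) = MEC(Q_m) = 20.9000.
DWL = ½ × 12.2941 × 20.9000 = 128.4733.

DWL = $128.5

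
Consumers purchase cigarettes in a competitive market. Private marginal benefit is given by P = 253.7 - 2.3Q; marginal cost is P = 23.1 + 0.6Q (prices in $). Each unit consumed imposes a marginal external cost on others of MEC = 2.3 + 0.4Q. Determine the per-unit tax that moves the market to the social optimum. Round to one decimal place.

tax = $30.0 per unit

Social marginal benefit = demand − MEC = 251.4 - 2.7Q.
Set SMB = MC: 251.4 - 2.7Q = 23.1 + 0.6Q → Q* = 69.1818.
The Pigouvian tax equals MEC at Q*: 2.3 + 0.4×69.1818 = 29.9727.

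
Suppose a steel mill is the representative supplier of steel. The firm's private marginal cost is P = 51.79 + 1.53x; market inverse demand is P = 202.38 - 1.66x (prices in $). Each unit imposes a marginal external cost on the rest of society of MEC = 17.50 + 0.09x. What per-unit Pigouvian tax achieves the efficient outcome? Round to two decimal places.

Social marginal cost = private MC + MEC = 69.29 + 1.62x.
Set SMC = demand: 69.29 + 1.62x = 202.38 - 1.66x → x* = 40.5762.
The Pigouvian tax equals MEC at x*: 17.50 + 0.09×40.5762 = 21.1519.

tax = $21.15 per unit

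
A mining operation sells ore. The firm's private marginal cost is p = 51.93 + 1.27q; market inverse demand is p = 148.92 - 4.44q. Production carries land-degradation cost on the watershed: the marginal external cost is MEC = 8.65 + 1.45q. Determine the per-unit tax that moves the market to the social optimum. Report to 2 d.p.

tax = 26.54 per unit

Social marginal cost = private MC + MEC = 60.58 + 2.72q.
Set SMC = demand: 60.58 + 2.72q = 148.92 - 4.44q → q* = 12.3380.
The Pigouvian tax equals MEC at q*: 8.65 + 1.45×12.3380 = 26.5401.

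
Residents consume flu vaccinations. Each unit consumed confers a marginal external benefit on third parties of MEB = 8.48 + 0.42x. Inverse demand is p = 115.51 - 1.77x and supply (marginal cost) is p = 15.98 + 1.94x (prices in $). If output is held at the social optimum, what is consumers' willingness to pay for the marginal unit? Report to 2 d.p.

Social marginal benefit = demand + MEB = 123.99 - 1.35x.
Set SMB = MC: 123.99 - 1.35x = 15.98 + 1.94x → x* = 32.8298.
Consumer price on the demand curve at x*: 115.51 − 1.77×32.8298 = 57.4013.

P = $57.40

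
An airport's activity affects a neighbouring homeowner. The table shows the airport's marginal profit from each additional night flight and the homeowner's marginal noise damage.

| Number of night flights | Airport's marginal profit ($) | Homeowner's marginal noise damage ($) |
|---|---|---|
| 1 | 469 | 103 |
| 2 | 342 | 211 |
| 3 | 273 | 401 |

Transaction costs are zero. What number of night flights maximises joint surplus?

2

Bargaining reaches the level where marginal profit last exceeds marginal noise damage.
That holds through level 2 (342 ≥ 211) but not at 3 (273 < 401).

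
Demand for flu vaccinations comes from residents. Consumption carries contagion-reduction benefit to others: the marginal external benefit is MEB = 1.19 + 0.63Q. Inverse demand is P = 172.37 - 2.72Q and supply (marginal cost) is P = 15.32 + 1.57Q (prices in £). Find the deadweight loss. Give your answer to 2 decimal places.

DWL = £80.36

Market equilibrium (private): 15.32 + 1.57Q = 172.37 - 2.72Q → Q_m = 36.6084.
Social marginal benefit = demand + MEB = 173.56 - 2.09Q.
Set SMB = MC: 173.56 - 2.09Q = 15.32 + 1.57Q → Q* = 43.2350.
The welfare-loss triangle has base |Q_m − Q*| and height MEB(Q_m) (the vertical gap between SMB and MC is zero at Q* and MEB at Q_m).
DWL = ½ × 6.6266 × 24.2533 = 80.3585.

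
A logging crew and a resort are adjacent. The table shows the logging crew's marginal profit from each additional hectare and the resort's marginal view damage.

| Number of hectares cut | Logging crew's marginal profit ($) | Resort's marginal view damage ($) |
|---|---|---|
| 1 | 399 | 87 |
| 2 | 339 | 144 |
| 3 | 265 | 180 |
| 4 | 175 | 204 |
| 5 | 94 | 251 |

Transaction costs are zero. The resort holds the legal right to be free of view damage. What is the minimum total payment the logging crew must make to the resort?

Efficient level: marginal profit ≥ marginal view damage through level 3, so k* = 3.
With the resort holding the right, the logging crew must at least compensate total damage at k*: 87 + 144 + 180 = 411.

$411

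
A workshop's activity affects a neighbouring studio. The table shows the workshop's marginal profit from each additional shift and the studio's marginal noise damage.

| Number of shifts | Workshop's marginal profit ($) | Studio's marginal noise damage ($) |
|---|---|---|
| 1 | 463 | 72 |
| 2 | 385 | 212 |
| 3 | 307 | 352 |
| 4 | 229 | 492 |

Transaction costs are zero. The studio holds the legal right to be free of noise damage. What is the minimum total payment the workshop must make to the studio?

Efficient level: marginal profit ≥ marginal noise damage through level 2, so k* = 2.
With the studio holding the right, the workshop must at least compensate total damage at k*: 72 + 212 = 284.

$284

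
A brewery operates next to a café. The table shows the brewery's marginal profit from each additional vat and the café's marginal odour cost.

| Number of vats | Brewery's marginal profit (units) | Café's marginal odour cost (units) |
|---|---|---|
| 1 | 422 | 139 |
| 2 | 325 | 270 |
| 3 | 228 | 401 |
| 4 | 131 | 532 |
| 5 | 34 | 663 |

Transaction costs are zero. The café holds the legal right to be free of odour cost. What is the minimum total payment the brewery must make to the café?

Efficient level: marginal profit ≥ marginal odour cost through level 2, so k* = 2.
With the café holding the right, the brewery must at least compensate total damage at k*: 139 + 270 = 409.

409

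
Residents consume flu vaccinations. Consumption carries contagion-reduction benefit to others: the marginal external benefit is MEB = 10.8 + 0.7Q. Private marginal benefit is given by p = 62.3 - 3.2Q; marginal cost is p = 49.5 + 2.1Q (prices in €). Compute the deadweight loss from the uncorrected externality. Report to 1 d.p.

Market equilibrium (private): 49.5 + 2.1Q = 62.3 - 3.2Q → Q_m = 2.4151.
Social marginal benefit = demand + MEB = 73.1 - 2.5Q.
Set SMB = MC: 73.1 - 2.5Q = 49.5 + 2.1Q → Q* = 5.1304.
The welfare-loss triangle has base |Q_m − Q*| and height MEB(Q_m) (the vertical gap between SMB and MC is zero at Q* and MEB at Q_m).
DWL = ½ × 2.7153 × 12.4906 = 16.9579.

DWL = €17.0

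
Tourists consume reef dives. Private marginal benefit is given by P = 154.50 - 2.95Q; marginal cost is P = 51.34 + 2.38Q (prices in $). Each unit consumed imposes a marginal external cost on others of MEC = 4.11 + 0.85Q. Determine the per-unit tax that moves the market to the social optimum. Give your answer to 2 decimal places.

Social marginal benefit = demand − MEC = 150.39 - 3.80Q.
Set SMB = MC: 150.39 - 3.80Q = 51.34 + 2.38Q → Q* = 16.0275.
The Pigouvian tax equals MEC at Q*: 4.11 + 0.85×16.0275 = 17.7334.

tax = $17.73 per unit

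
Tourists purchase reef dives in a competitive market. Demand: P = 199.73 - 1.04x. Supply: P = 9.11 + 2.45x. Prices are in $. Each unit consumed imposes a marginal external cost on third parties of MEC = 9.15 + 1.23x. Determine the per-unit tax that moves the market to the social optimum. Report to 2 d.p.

tax = $56.44 per unit

Social marginal benefit = demand − MEC = 190.58 - 2.27x.
Set SMB = MC: 190.58 - 2.27x = 9.11 + 2.45x → x* = 38.4470.
The Pigouvian tax equals MEC at x*: 9.15 + 1.23×38.4470 = 56.4398.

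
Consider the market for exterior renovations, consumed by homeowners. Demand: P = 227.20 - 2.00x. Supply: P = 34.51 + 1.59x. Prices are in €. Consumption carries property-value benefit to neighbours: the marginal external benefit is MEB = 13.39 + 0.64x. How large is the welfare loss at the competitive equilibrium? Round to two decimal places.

DWL = €386.31

Market equilibrium (private): 34.51 + 1.59x = 227.20 - 2.00x → x_m = 53.6741.
Social marginal benefit = demand + MEB = 240.59 - 1.36x.
Set SMB = MC: 240.59 - 1.36x = 34.51 + 1.59x → x* = 69.8576.
Between x* and x_m the wedge SMB − MC runs linearly from 0 to MEB(x_m), so the loss is a triangle.
DWL = ½ × 16.1835 × 47.7414 = 386.3115.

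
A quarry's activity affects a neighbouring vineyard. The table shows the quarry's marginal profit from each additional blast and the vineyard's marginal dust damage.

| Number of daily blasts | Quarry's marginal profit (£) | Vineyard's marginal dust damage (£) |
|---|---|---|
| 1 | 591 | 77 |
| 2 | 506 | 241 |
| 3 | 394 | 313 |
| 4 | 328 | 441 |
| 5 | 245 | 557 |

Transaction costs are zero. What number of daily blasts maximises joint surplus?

Bargaining reaches the level where marginal profit last exceeds marginal dust damage.
That holds through level 3 (394 ≥ 313) but not at 4 (328 < 441).

3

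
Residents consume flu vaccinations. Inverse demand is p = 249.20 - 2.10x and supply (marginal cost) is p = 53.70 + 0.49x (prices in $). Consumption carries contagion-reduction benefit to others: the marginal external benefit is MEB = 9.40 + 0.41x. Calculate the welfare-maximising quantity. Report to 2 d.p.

x* = 93.99

Social marginal benefit = demand + MEB = 258.60 - 1.69x.
Set SMB = MC: 258.60 - 1.69x = 53.70 + 0.49x → x* = 93.9908.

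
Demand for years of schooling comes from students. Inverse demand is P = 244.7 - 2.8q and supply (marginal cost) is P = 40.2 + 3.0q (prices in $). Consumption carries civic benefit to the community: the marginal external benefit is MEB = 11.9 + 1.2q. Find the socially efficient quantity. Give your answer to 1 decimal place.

Social marginal benefit = demand + MEB = 256.6 - 1.6q.
Set SMB = MC: 256.6 - 1.6q = 40.2 + 3.0q → q* = 47.0435.

q* = 47.0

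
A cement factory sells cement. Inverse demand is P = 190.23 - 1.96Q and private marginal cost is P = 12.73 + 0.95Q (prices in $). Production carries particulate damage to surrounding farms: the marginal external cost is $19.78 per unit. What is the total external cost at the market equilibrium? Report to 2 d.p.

Market equilibrium (private): 12.73 + 0.95Q = 190.23 - 1.96Q → Q_m = 60.9966.
Total external cost = MEC × Q_m = 19.78 × 60.9966 = 1206.5127.

$1206.51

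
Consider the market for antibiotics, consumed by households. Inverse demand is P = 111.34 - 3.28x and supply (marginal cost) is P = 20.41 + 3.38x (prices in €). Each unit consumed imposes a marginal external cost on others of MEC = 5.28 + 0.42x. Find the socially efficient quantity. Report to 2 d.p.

x* = 12.10

Social marginal benefit = demand − MEC = 106.06 - 3.70x.
Set SMB = MC: 106.06 - 3.70x = 20.41 + 3.38x → x* = 12.0975.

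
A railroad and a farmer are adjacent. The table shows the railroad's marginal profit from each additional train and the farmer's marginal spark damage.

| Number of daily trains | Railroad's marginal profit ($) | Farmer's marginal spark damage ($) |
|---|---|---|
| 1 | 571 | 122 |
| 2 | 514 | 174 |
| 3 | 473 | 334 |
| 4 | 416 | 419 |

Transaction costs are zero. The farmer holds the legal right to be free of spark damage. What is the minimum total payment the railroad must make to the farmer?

Efficient level: marginal profit ≥ marginal spark damage through level 3, so k* = 3.
With the farmer holding the right, the railroad must at least compensate total damage at k*: 122 + 174 + 334 = 630.

$630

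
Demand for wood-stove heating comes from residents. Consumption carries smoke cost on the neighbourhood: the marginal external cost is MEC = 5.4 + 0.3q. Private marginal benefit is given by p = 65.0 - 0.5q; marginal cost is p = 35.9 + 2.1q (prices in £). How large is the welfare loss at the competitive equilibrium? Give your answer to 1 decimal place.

Market equilibrium (private): 35.9 + 2.1q = 65.0 - 0.5q → q_m = 11.1923.
Social marginal benefit = demand − MEC = 59.6 - 0.8q.
Set SMB = MC: 59.6 - 0.8q = 35.9 + 2.1q → q* = 8.1724.
Between q* and q_m the wedge MC − SMB runs linearly from 0 to MEC(q_m), so the loss is a triangle.
DWL = ½ × 3.0199 × 8.7577 = 13.2237.

DWL = £13.2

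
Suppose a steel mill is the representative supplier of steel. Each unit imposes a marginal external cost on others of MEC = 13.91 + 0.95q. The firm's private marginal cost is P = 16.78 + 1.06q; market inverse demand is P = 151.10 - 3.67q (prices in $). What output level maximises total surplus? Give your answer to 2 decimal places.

q* = 21.20

Social marginal cost = private MC + MEC = 30.69 + 2.01q.
Set SMC = demand: 30.69 + 2.01q = 151.10 - 3.67q → q* = 21.1989.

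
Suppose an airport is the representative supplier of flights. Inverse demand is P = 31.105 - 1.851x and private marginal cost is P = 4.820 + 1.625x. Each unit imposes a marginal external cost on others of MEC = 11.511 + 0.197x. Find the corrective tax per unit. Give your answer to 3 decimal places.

tax = 12.303 per unit

Social marginal cost = private MC + MEC = 16.331 + 1.822x.
Set SMC = demand: 16.331 + 1.822x = 31.105 - 1.851x → x* = 4.0223.
The Pigouvian tax equals MEC at x*: 11.511 + 0.197×4.0223 = 12.3034.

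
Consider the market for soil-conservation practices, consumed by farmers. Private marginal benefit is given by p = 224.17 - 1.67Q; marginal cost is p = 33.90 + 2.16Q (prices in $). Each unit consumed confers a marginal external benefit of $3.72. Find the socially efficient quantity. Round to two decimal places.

Social marginal benefit = demand + MEB = 227.89 - 1.67Q.
Set SMB = MC: 227.89 - 1.67Q = 33.90 + 2.16Q → Q* = 50.6501.

Q* = 50.65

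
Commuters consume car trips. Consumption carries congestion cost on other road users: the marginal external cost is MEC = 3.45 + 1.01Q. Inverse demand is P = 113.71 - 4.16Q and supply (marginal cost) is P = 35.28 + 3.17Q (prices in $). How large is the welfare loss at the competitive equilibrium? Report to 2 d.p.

Market equilibrium (private): 35.28 + 3.17Q = 113.71 - 4.16Q → Q_m = 10.6999.
Social marginal benefit = demand − MEC = 110.26 - 5.17Q.
Set SMB = MC: 110.26 - 5.17Q = 35.28 + 3.17Q → Q* = 8.9904.
Height of the DWL triangle at Q_m is MC(Q_m) − SMB(Q_m) = MEC(Q_m) = 14.2569.
DWL = ½ × 1.7095 × 14.2569 = 12.1861.

DWL = $12.19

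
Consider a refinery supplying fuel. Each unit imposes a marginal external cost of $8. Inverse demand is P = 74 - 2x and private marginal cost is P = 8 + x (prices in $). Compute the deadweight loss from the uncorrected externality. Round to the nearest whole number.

DWL = $11

Market equilibrium (private): 8 + x = 74 - 2x → x_m = 22.0000.
Social marginal cost = private MC + MEC = 16 + x.
Set SMC = demand: 16 + x = 74 - 2x → x* = 19.3333.
Between x* and x_m the wedge SMC − demand runs linearly from 0 to MEC(x_m), so the loss is a triangle.
DWL = ½ × 2.6667 × 8.0000 = 10.6668.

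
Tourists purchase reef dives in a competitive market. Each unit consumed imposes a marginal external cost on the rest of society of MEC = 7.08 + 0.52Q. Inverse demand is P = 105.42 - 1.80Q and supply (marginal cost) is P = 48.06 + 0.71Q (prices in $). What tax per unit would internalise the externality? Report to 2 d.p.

tax = $15.71 per unit

Social marginal benefit = demand − MEC = 98.34 - 2.32Q.
Set SMB = MC: 98.34 - 2.32Q = 48.06 + 0.71Q → Q* = 16.5941.
The Pigouvian tax equals MEC at Q*: 7.08 + 0.52×16.5941 = 15.7089.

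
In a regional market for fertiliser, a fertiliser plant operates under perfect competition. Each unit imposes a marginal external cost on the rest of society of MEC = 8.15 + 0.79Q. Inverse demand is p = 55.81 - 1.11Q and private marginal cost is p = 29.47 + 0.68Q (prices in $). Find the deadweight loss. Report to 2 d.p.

DWL = $75.78

Market equilibrium (private): 29.47 + 0.68Q = 55.81 - 1.11Q → Q_m = 14.7151.
Social marginal cost = private MC + MEC = 37.62 + 1.47Q.
Set SMC = demand: 37.62 + 1.47Q = 55.81 - 1.11Q → Q* = 7.0504.
Height of the DWL triangle at Q_m is SMC(Q_m) − demand(Q_m) = MEC(Q_m) = 19.7749.
DWL = ½ × 7.6647 × 19.7749 = 75.7843.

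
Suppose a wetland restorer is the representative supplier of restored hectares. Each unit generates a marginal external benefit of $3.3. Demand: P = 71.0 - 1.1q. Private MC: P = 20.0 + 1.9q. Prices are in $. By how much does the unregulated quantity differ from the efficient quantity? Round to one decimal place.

Market equilibrium (private): 20.0 + 1.9q = 71.0 - 1.1q → q_m = 17.0000.
Social marginal cost = private MC − MEB = 16.7 + 1.9q.
Set SMC = demand: 16.7 + 1.9q = 71.0 - 1.1q → q* = 18.1000.
Gap = |17.0000 − 18.1000| = 1.1000.

1.1 units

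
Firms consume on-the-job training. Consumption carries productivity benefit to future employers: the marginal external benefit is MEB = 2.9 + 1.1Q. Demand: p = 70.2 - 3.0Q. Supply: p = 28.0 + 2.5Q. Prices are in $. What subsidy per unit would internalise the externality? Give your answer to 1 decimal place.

subsidy = $14.2 per unit

Social marginal benefit = demand + MEB = 73.1 - 1.9Q.
Set SMB = MC: 73.1 - 1.9Q = 28.0 + 2.5Q → Q* = 10.2500.
The Pigouvian subsidy equals MEB at Q*: 2.9 + 1.1×10.2500 = 14.1750.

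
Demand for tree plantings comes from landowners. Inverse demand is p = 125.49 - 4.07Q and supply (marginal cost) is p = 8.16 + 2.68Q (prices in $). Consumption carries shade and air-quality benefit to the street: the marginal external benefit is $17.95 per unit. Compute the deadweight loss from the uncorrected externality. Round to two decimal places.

Market equilibrium (private): 8.16 + 2.68Q = 125.49 - 4.07Q → Q_m = 17.3822.
Social marginal benefit = demand + MEB = 143.44 - 4.07Q.
Set SMB = MC: 143.44 - 4.07Q = 8.16 + 2.68Q → Q* = 20.0415.
The loss is the area between SMB and MC from Q* to Q_m; with linear curves that's a triangle of height MEB(Q_m).
DWL = ½ × 2.6593 × 17.9500 = 23.8672.

DWL = $23.87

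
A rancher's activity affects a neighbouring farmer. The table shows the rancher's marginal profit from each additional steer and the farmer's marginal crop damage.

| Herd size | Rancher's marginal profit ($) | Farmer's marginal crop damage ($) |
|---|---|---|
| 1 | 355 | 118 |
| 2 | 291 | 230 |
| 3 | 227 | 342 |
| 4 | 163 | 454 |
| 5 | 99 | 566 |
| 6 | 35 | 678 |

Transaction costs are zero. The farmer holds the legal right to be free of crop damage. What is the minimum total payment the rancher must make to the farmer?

Efficient level: marginal profit ≥ marginal crop damage through level 2, so k* = 2.
With the farmer holding the right, the rancher must at least compensate total damage at k*: 118 + 230 = 348.

$348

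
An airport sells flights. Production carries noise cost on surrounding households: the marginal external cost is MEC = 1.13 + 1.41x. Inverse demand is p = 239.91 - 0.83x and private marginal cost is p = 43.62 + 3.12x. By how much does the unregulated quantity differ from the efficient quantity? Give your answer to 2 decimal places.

Market equilibrium (private): 43.62 + 3.12x = 239.91 - 0.83x → x_m = 49.6937.
Social marginal cost = private MC + MEC = 44.75 + 4.53x.
Set SMC = demand: 44.75 + 4.53x = 239.91 - 0.83x → x* = 36.4104.
Gap = |49.6937 − 36.4104| = 13.2833.

13.28 units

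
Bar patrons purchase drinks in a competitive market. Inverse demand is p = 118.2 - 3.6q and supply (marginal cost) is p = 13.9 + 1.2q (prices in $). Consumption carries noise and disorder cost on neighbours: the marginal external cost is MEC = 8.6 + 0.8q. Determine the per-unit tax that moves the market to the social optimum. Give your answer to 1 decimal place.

Social marginal benefit = demand − MEC = 109.6 - 4.4q.
Set SMB = MC: 109.6 - 4.4q = 13.9 + 1.2q → q* = 17.0893.
The Pigouvian tax equals MEC at q*: 8.6 + 0.8×17.0893 = 22.2714.

tax = $22.3 per unit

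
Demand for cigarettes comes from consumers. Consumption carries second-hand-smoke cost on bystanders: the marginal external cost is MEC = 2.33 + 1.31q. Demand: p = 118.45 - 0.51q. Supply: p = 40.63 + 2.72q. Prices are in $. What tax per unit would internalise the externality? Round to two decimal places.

Social marginal benefit = demand − MEC = 116.12 - 1.82q.
Set SMB = MC: 116.12 - 1.82q = 40.63 + 2.72q → q* = 16.6278.
The Pigouvian tax equals MEC at q*: 2.33 + 1.31×16.6278 = 24.1124.

tax = $24.11 per unit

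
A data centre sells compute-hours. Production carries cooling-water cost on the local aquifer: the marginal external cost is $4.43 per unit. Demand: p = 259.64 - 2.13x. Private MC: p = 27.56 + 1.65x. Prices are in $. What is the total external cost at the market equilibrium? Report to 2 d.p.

$271.99

Market equilibrium (private): 27.56 + 1.65x = 259.64 - 2.13x → x_m = 61.3968.
Total external cost = MEC × x_m = 4.43 × 61.3968 = 271.9878.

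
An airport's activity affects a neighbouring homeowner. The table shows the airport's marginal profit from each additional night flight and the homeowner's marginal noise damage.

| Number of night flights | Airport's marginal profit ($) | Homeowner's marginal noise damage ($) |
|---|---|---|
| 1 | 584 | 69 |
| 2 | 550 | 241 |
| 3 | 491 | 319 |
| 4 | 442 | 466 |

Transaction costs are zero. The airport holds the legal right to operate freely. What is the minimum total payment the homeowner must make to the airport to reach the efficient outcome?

$442

Left alone the airport would choose level 4 (marginal profit stays positive).
Efficient level: k* = 3 (marginal profit ≥ marginal noise damage through 3).
The homeowner must at least cover the airport's forgone profit from cutting 4→3: 442 = 442.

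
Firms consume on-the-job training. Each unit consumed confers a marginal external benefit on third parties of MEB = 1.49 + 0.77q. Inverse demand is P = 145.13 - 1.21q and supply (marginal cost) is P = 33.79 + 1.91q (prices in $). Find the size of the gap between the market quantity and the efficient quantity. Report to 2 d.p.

12.33 units

Market equilibrium (private): 33.79 + 1.91q = 145.13 - 1.21q → q_m = 35.6859.
Social marginal benefit = demand + MEB = 146.62 - 0.44q.
Set SMB = MC: 146.62 - 0.44q = 33.79 + 1.91q → q* = 48.0128.
Gap = |35.6859 − 48.0128| = 12.3269.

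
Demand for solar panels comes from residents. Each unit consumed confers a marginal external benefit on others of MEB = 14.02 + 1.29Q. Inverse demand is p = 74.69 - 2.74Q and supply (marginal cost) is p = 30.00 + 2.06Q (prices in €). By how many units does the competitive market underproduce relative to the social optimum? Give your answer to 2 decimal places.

7.42 units

Market equilibrium (private): 30.00 + 2.06Q = 74.69 - 2.74Q → Q_m = 9.3104.
Social marginal benefit = demand + MEB = 88.71 - 1.45Q.
Set SMB = MC: 88.71 - 1.45Q = 30.00 + 2.06Q → Q* = 16.7265.
Gap = |9.3104 − 16.7265| = 7.4161.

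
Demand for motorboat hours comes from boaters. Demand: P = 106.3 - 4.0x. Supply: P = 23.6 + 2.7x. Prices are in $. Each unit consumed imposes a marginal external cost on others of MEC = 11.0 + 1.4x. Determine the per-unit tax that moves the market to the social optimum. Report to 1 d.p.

Social marginal benefit = demand − MEC = 95.3 - 5.4x.
Set SMB = MC: 95.3 - 5.4x = 23.6 + 2.7x → x* = 8.8519.
The Pigouvian tax equals MEC at x*: 11.0 + 1.4×8.8519 = 23.3927.

tax = $23.4 per unit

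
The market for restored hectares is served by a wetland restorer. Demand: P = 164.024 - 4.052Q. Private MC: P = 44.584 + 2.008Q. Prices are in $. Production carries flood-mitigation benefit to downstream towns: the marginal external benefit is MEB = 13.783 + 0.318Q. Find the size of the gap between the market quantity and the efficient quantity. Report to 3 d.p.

Market equilibrium (private): 44.584 + 2.008Q = 164.024 - 4.052Q → Q_m = 19.7096.
Social marginal cost = private MC − MEB = 30.801 + 1.690Q.
Set SMC = demand: 30.801 + 1.690Q = 164.024 - 4.052Q → Q* = 23.2015.
Gap = |19.7096 − 23.2015| = 3.4919.

3.492 units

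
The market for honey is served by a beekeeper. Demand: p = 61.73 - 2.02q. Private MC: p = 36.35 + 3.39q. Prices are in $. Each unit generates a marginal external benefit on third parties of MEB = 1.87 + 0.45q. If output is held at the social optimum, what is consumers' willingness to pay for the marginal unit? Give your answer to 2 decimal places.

Social marginal cost = private MC − MEB = 34.48 + 2.94q.
Set SMC = demand: 34.48 + 2.94q = 61.73 - 2.02q → q* = 5.4940.
Consumer price on the demand curve at q*: 61.73 − 2.02×5.4940 = 50.6321.

P = $50.63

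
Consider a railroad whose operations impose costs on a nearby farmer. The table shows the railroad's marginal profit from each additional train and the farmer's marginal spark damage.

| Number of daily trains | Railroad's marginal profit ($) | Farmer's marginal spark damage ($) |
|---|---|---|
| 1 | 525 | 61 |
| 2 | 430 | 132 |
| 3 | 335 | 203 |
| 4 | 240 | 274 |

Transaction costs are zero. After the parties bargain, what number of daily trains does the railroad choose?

Bargaining reaches the level where marginal profit last exceeds marginal spark damage.
That holds through level 3 (335 ≥ 203) but not at 4 (240 < 274).

3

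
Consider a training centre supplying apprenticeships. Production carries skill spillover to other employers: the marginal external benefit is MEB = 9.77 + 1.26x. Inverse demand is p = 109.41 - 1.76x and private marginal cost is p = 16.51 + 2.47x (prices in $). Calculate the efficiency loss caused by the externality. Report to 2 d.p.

Market equilibrium (private): 16.51 + 2.47x = 109.41 - 1.76x → x_m = 21.9622.
Social marginal cost = private MC − MEB = 6.74 + 1.21x.
Set SMC = demand: 6.74 + 1.21x = 109.41 - 1.76x → x* = 34.5690.
The welfare-loss triangle has base |x_m − x*| and height MEB(x_m) (the vertical gap between SMC and demand is zero at x* and MEB at x_m).
DWL = ½ × 12.6068 × 37.4423 = 236.0138.

DWL = $236.01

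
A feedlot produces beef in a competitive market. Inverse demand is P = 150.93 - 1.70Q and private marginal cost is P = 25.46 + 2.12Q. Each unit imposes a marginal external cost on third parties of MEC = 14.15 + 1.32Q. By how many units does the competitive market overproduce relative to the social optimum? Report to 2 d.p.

11.19 units

Market equilibrium (private): 25.46 + 2.12Q = 150.93 - 1.70Q → Q_m = 32.8455.
Social marginal cost = private MC + MEC = 39.61 + 3.44Q.
Set SMC = demand: 39.61 + 3.44Q = 150.93 - 1.70Q → Q* = 21.6576.
Gap = |32.8455 − 21.6576| = 11.1879.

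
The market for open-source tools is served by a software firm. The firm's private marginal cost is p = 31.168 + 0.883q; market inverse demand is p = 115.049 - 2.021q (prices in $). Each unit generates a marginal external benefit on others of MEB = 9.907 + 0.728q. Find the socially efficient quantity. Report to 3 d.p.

Social marginal cost = private MC − MEB = 21.261 + 0.155q.
Set SMC = demand: 21.261 + 0.155q = 115.049 - 2.021q → q* = 43.1011.

q* = 43.101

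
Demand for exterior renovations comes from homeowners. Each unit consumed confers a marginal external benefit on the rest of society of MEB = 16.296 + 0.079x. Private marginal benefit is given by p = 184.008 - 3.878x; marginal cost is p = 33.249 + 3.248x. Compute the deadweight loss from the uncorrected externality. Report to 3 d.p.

Market equilibrium (private): 33.249 + 3.248x = 184.008 - 3.878x → x_m = 21.1562.
Social marginal benefit = demand + MEB = 200.304 - 3.799x.
Set SMB = MC: 200.304 - 3.799x = 33.249 + 3.248x → x* = 23.7058.
The loss is the area between SMB and MC from x* to x_m; with linear curves that's a triangle of height MEB(x_m).
DWL = ½ × 2.5496 × 17.9673 = 22.9047.

DWL = 22.905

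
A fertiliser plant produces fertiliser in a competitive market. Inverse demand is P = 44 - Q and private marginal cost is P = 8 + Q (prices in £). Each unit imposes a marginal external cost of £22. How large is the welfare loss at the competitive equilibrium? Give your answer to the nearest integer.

DWL = £121

Market equilibrium (private): 8 + Q = 44 - Q → Q_m = 18.0000.
Social marginal cost = private MC + MEC = 30 + Q.
Set SMC = demand: 30 + Q = 44 - Q → Q* = 7.0000.
Height of the DWL triangle at Q_m is SMC(Q_m) − demand(Q_m) = MEC(Q_m) = 22.0000.
DWL = ½ × 11.0000 × 22.0000 = 121.0000.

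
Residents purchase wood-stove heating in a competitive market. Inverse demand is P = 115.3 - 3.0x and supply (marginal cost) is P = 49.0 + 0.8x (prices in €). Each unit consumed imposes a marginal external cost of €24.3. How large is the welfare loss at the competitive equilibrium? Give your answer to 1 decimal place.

Market equilibrium (private): 49.0 + 0.8x = 115.3 - 3.0x → x_m = 17.4474.
Social marginal benefit = demand − MEC = 91.0 - 3.0x.
Set SMB = MC: 91.0 - 3.0x = 49.0 + 0.8x → x* = 11.0526.
The welfare-loss triangle has base |x_m − x*| and height MEC(x_m) (the vertical gap between SMB and MC is zero at x* and MEC at x_m).
DWL = ½ × 6.3948 × 24.3000 = 77.6968.

DWL = €77.7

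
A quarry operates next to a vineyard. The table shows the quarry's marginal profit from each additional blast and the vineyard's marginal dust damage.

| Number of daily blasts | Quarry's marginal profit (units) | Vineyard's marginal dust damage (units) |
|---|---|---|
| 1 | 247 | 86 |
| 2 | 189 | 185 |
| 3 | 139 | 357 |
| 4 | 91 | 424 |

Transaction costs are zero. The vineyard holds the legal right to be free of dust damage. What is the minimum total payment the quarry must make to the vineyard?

Efficient level: marginal profit ≥ marginal dust damage through level 2, so k* = 2.
With the vineyard holding the right, the quarry must at least compensate total damage at k*: 86 + 185 = 271.

271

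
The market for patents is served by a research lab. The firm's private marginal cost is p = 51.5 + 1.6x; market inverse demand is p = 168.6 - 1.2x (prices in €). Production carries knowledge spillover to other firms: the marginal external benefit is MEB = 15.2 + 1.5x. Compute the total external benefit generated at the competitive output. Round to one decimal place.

Market equilibrium (private): 51.5 + 1.6x = 168.6 - 1.2x → x_m = 41.8214.
Total external benefit = ∫₀^{x_m} (15.2 + 1.5x) dx = 15.2×41.8214 + ½×1.5×41.8214² = 1947.4574.

€1947.5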